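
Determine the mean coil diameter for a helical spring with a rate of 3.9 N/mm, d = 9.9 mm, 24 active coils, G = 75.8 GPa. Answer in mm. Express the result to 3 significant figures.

D = (Gd⁴/(8N_a·k))^(1/3) = (75.8×10³·9.9⁴/(8·24·3.9))^(1/3)
  = (972398)^(1/3) = 99.0713 mm

99.1 mm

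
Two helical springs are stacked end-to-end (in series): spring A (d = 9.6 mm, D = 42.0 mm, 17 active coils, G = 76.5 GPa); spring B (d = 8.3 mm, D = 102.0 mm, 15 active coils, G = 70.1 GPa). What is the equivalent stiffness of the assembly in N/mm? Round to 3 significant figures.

2.51 N/mm

k_A = Gd⁴/(8D³N_a) = (76.5×10³)(9.6⁴)/(8·42.0³·17) = 64.485 N/mm
k_B = Gd⁴/(8D³N_a) = (70.1×10³)(8.3⁴)/(8·102.0³·15) = 2.6125 N/mm
Series: 1/k_eq = 1/64.485 + 1/2.6125 = 0.39829; k_eq = 2.5107 N/mm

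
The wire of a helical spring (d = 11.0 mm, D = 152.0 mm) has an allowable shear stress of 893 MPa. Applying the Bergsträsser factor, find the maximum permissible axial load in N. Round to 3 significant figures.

C = D/d = 152.0/11.0 = 13.8182
K_B = (4C+2)/(4C−3) = 57.273/52.273 = 1.0957
τ_max = K·8FD/(πd³) → F_max = τ_allow·πd³/(8DK)
F_max = 893·π·11.0³/(8·152.0·1.0957) = 3.734e+06/1332.3 = 2802.7 N

2800 N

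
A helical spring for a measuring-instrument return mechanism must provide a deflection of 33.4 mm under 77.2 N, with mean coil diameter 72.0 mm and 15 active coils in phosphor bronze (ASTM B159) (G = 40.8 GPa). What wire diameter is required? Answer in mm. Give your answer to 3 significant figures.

7.10 mm

Required rate k = F/δ = 77.2/33.4 = 2.3114 N/mm
d = (8D³N_a·k / G)^(1/4) = (8·72.0³·15·2.3114 / (40.8×10³))^0.25
  = (2537.4)^0.25 = 7.0974 mm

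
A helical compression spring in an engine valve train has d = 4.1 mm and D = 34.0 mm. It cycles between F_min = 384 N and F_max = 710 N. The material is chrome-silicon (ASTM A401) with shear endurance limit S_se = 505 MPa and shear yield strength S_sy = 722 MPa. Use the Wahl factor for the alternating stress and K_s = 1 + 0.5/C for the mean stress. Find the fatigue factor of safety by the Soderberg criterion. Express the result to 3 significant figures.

C = D/d = 34.0/4.1 = 8.2927; K_W = (4C−1)/(4C−4)+0.615/C = 1.1770; K_s = 1+0.5/C = 1.0603
F_a = (F_max−F_min)/2 = 163 N; F_m = (F_max+F_min)/2 = 547 N
τ_a = K_W·8F_aD/(πd³) = 1.1770 × 204.76 = 241.01 MPa
τ_m = K_s·8F_mD/(πd³) = 1.0603 × 687.16 = 728.59 MPa
Soderberg: 1/n_f = τ_a/S_se + τ_m/S_sy = 241.01/505 + 728.59/722 = 0.47725 + 1.00912 = 1.4864
n_f = 1/1.4864 = 0.6728

0.673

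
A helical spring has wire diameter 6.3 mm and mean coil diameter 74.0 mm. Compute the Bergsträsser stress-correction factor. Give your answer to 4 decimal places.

C = D/d = 74.0/6.3 = 11.7460
K_B = (4C+2)/(4C−3) = 48.984/43.984 = 1.1137

1.1137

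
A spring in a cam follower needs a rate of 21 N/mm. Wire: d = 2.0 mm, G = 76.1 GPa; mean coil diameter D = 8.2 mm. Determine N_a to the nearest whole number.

N_a = Gd⁴/(8D³k) = (76.1×10³ × 2.0⁴)/(8 × 8.2³ × 21)
    = 1.2176e+06 / 92629.8 = 13.14 → 13 coils

13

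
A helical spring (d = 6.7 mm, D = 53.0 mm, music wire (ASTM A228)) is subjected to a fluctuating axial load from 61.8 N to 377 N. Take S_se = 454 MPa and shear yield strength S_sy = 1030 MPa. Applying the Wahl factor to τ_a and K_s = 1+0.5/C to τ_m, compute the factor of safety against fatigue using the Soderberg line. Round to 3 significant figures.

3.49

C = D/d = 53.0/6.7 = 7.9104; K_W = (4C−1)/(4C−4)+0.615/C = 1.1863; K_s = 1+0.5/C = 1.0632
F_a = (F_max−F_min)/2 = 157.6 N; F_m = (F_max+F_min)/2 = 219.4 N
τ_a = K_W·8F_aD/(πd³) = 1.1863 × 70.721 = 83.895 MPa
τ_m = K_s·8F_mD/(πd³) = 1.0632 × 98.453 = 104.68 MPa
Soderberg: 1/n_f = τ_a/S_se + τ_m/S_sy = 83.895/454 + 104.68/1030 = 0.18479 + 0.10163 = 0.28642
n_f = 1/0.28642 = 3.491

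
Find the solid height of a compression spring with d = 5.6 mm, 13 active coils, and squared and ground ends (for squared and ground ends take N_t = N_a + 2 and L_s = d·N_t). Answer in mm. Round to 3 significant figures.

squared and ground ends: N_t = N_a + 2 = 13 + 2 = 15
L_s = d·N_t = 5.6 × 15 = 84 mm

84.0 mm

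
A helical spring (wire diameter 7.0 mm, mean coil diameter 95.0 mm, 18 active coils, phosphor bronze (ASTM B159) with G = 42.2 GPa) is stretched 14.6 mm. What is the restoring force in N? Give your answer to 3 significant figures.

k = Gd⁴/(8D³N_a) = (42.2×10³)(7.0⁴)/(8·95.0³·18) = 0.82068 N/mm
F = k·δ = 0.82068 × 14.6 = 11.982 N

12.0 N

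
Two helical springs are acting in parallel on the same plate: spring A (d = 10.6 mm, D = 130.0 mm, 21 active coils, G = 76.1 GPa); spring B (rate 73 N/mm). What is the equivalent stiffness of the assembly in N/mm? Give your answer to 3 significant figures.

k_A = Gd⁴/(8D³N_a) = (76.1×10³)(10.6⁴)/(8·130.0³·21) = 2.603 N/mm
Parallel: k_eq = 2.603 + 73 = 75.603 N/mm

75.6 N/mm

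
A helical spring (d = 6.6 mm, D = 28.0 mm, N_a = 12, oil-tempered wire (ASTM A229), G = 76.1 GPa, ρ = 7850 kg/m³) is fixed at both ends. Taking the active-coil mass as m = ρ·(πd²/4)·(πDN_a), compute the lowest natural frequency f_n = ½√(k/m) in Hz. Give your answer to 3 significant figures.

k = Gd⁴/(8D³N_a) = (76.1×10³)(6.6⁴)/(8·28.0³·12) = 68.52 N/mm = 68520 N/m
Wire length L = πDN_a = π·28.0·12 = 1055.6 mm
m = ρ·(πd²/4)·L = 7850 × 34.212×10⁻⁶ m² × 1.0556 m = 0.28349 kg
f_n = ½√(k/m) = 0.5·√(68520/0.28349) = 0.5·√(2.417e+05) = 245.82 Hz

246 Hz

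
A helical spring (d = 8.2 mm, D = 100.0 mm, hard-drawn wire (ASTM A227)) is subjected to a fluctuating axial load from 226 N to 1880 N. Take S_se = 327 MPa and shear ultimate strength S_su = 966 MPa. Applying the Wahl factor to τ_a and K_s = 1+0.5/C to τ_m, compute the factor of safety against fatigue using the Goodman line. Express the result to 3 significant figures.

C = D/d = 100.0/8.2 = 12.1951; K_W = (4C−1)/(4C−4)+0.615/C = 1.1174; K_s = 1+0.5/C = 1.0410
F_a = (F_max−F_min)/2 = 827 N; F_m = (F_max+F_min)/2 = 1053 N
τ_a = K_W·8F_aD/(πd³) = 1.1174 × 381.95 = 426.8 MPa
τ_m = K_s·8F_mD/(πd³) = 1.0410 × 486.33 = 506.26 MPa
Goodman: 1/n_f = τ_a/S_se + τ_m/S_su = 426.8/327 + 506.26/966 = 1.30519 + 0.52408 = 1.8293
n_f = 1/1.8293 = 0.5467

0.547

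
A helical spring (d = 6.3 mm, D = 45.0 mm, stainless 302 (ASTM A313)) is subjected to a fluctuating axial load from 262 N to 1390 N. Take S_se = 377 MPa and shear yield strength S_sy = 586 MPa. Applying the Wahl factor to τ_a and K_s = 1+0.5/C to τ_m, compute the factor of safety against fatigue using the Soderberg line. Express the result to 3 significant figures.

0.658

C = D/d = 45.0/6.3 = 7.1429; K_W = (4C−1)/(4C−4)+0.615/C = 1.2082; K_s = 1+0.5/C = 1.0700
F_a = (F_max−F_min)/2 = 564 N; F_m = (F_max+F_min)/2 = 826 N
τ_a = K_W·8F_aD/(πd³) = 1.2082 × 258.47 = 312.28 MPa
τ_m = K_s·8F_mD/(πd³) = 1.0700 × 378.54 = 405.04 MPa
Soderberg: 1/n_f = τ_a/S_se + τ_m/S_sy = 312.28/377 + 405.04/586 = 0.82833 + 0.69119 = 1.5195
n_f = 1/1.5195 = 0.6581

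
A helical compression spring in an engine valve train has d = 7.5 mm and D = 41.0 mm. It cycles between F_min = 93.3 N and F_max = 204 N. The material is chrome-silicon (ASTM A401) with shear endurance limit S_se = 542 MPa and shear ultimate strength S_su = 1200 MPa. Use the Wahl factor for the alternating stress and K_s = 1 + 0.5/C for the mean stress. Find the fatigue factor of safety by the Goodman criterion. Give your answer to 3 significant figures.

C = D/d = 41.0/7.5 = 5.4667; K_W = (4C−1)/(4C−4)+0.615/C = 1.2804; K_s = 1+0.5/C = 1.0915
F_a = (F_max−F_min)/2 = 55.35 N; F_m = (F_max+F_min)/2 = 148.65 N
τ_a = K_W·8F_aD/(πd³) = 1.2804 × 13.698 = 17.539 MPa
τ_m = K_s·8F_mD/(πd³) = 1.0915 × 36.788 = 40.153 MPa
Goodman: 1/n_f = τ_a/S_se + τ_m/S_su = 17.539/542 + 40.153/1200 = 0.03236 + 0.03346 = 0.06582
n_f = 1/0.06582 = 15.19

15.2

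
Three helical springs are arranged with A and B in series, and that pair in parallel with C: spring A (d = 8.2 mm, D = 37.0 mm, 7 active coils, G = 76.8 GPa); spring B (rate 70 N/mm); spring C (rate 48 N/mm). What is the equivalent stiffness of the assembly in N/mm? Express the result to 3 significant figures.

92.5 N/mm

k_A = Gd⁴/(8D³N_a) = (76.8×10³)(8.2⁴)/(8·37.0³·7) = 122.41 N/mm
Springs A,B series: k_AB = 1/(1/122.41+1/70) = 44.534 N/mm; parallel with C: k_eq = 44.534+48 = 92.534 N/mm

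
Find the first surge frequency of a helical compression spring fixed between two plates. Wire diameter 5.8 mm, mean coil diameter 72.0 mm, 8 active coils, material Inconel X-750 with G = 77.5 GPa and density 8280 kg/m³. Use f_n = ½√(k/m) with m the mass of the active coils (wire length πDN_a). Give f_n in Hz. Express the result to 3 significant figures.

k = Gd⁴/(8D³N_a) = (77.5×10³)(5.8⁴)/(8·72.0³·8) = 3.6714 N/mm = 3671.4 N/m
Wire length L = πDN_a = π·72.0·8 = 1809.6 mm
m = ρ·(πd²/4)·L = 8280 × 26.421×10⁻⁶ m² × 1.8096 m = 0.39587 kg
f_n = ½√(k/m) = 0.5·√(3671.4/0.39587) = 0.5·√(9274.4) = 48.152 Hz

48.2 Hz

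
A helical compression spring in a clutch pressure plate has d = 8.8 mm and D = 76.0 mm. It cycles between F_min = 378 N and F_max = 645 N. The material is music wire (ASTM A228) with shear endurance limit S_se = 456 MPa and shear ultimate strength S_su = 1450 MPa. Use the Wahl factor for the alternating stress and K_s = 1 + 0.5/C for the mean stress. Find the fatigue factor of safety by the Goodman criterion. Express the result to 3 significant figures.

C = D/d = 76.0/8.8 = 8.6364; K_W = (4C−1)/(4C−4)+0.615/C = 1.1694; K_s = 1+0.5/C = 1.0579
F_a = (F_max−F_min)/2 = 133.5 N; F_m = (F_max+F_min)/2 = 511.5 N
τ_a = K_W·8F_aD/(πd³) = 1.1694 × 37.913 = 44.336 MPa
τ_m = K_s·8F_mD/(πd³) = 1.0579 × 145.26 = 153.67 MPa
Goodman: 1/n_f = τ_a/S_se + τ_m/S_su = 44.336/456 + 153.67/1450 = 0.09723 + 0.10598 = 0.20321
n_f = 1/0.20321 = 4.921

4.92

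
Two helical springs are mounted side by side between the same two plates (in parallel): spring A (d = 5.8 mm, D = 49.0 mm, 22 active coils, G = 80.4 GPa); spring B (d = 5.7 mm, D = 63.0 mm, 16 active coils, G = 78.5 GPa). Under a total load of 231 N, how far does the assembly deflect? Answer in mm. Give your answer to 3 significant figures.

33.1 mm

k_A = Gd⁴/(8D³N_a) = (80.4×10³)(5.8⁴)/(8·49.0³·22) = 4.3941 N/mm
k_B = Gd⁴/(8D³N_a) = (78.5×10³)(5.7⁴)/(8·63.0³·16) = 2.589 N/mm
Parallel: k_eq = 4.3941 + 2.589 = 6.9831 N/mm
δ = F/k_eq = 231/6.9831 = 33.08 mm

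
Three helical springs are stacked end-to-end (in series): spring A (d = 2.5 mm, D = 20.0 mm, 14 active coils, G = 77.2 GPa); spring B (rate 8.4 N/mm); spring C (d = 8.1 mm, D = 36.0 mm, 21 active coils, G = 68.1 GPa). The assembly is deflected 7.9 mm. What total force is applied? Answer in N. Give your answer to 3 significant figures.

k_A = Gd⁴/(8D³N_a) = (77.2×10³)(2.5⁴)/(8·20.0³·14) = 3.3657 N/mm
k_C = Gd⁴/(8D³N_a) = (68.1×10³)(8.1⁴)/(8·36.0³·21) = 37.4 N/mm
Series: 1/k_eq = 1/3.3657 + 1/8.4 + 1/37.4 = 0.4429; k_eq = 2.2578 N/mm
F = k_eq·δ = 2.2578·7.9 = 17.837 N

17.8 N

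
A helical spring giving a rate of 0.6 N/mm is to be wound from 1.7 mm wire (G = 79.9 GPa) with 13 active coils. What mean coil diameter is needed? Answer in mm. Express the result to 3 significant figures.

D = (Gd⁴/(8N_a·k))^(1/3) = (79.9×10³·1.7⁴/(8·13·0.6))^(1/3)
  = (10694.4)^(1/3) = 22.0319 mm

22.0 mm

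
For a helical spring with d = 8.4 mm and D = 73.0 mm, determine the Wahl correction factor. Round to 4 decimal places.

C = D/d = 73.0/8.4 = 8.6905
K_W = (4C−1)/(4C−4) + 0.615/C = 33.762/30.762 + 0.0708 = 1.1683

1.1683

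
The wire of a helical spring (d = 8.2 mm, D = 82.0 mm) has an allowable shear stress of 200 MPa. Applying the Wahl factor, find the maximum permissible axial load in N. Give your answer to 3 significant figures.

461 N

C = D/d = 82.0/8.2 = 10.0000
K_W = (4C−1)/(4C−4) + 0.615/C = 39.000/36.000 + 0.0615 = 1.1448
τ_max = K·8FD/(πd³) → F_max = τ_allow·πd³/(8DK)
F_max = 200·π·8.2³/(8·82.0·1.1448) = 3.4643e+05/751.01 = 461.29 N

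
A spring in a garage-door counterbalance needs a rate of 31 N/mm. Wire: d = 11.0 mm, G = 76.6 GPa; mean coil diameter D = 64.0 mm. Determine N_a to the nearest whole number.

N_a = Gd⁴/(8D³k) = (76.6×10³ × 11.0⁴)/(8 × 64.0³ × 31)
    = 1.1215e+09 / 6.50117e+07 = 17.25 → 17 coils

17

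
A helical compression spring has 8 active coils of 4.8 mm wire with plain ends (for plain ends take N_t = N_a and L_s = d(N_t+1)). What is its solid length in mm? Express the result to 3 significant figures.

plain ends: N_t = N_a = 8
L_s = d·(N_t+1) = 4.8 × 9 = 43.2 mm

43.2 mm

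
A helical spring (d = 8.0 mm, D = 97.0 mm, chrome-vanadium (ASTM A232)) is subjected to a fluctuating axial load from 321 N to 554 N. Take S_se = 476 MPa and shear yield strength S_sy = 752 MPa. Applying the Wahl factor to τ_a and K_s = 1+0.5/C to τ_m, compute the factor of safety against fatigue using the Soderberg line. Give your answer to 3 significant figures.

C = D/d = 97.0/8.0 = 12.1250; K_W = (4C−1)/(4C−4)+0.615/C = 1.1181; K_s = 1+0.5/C = 1.0412
F_a = (F_max−F_min)/2 = 116.5 N; F_m = (F_max+F_min)/2 = 437.5 N
τ_a = K_W·8F_aD/(πd³) = 1.1181 × 56.204 = 62.844 MPa
τ_m = K_s·8F_mD/(πd³) = 1.0412 × 211.07 = 219.77 MPa
Soderberg: 1/n_f = τ_a/S_se + τ_m/S_sy = 62.844/476 + 219.77/752 = 0.13202 + 0.29225 = 0.42427
n_f = 1/0.42427 = 2.357

2.36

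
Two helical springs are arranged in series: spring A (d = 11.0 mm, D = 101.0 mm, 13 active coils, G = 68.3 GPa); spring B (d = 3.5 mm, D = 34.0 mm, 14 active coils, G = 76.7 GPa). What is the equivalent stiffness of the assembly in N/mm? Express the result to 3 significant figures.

k_A = Gd⁴/(8D³N_a) = (68.3×10³)(11.0⁴)/(8·101.0³·13) = 9.3324 N/mm
k_B = Gd⁴/(8D³N_a) = (76.7×10³)(3.5⁴)/(8·34.0³·14) = 2.6146 N/mm
Series: 1/k_eq = 1/9.3324 + 1/2.6146 = 0.48961; k_eq = 2.0424 N/mm

2.04 N/mm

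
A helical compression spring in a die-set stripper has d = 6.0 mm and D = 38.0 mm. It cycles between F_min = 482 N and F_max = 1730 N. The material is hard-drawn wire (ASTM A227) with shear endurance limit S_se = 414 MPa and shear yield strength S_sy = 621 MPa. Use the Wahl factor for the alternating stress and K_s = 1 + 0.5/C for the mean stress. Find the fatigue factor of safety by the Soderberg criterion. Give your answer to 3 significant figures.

0.589

C = D/d = 38.0/6.0 = 6.3333; K_W = (4C−1)/(4C−4)+0.615/C = 1.2377; K_s = 1+0.5/C = 1.0789
F_a = (F_max−F_min)/2 = 624 N; F_m = (F_max+F_min)/2 = 1106 N
τ_a = K_W·8F_aD/(πd³) = 1.2377 × 279.55 = 346 MPa
τ_m = K_s·8F_mD/(πd³) = 1.0789 × 495.48 = 534.6 MPa
Soderberg: 1/n_f = τ_a/S_se + τ_m/S_sy = 346/414 + 534.6/621 = 0.83576 + 0.86086 = 1.6966
n_f = 1/1.6966 = 0.5894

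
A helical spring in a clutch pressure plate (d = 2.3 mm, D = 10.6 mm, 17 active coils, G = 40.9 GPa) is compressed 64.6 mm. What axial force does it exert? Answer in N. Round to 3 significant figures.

k = Gd⁴/(8D³N_a) = (40.9×10³)(2.3⁴)/(8·10.6³·17) = 7.0661 N/mm
F = k·δ = 7.0661 × 64.6 = 456.47 N

456 N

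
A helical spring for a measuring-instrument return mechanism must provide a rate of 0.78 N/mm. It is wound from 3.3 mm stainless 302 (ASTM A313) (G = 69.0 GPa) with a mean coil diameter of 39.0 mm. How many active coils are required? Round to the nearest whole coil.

22

N_a = Gd⁴/(8D³k) = (69.0×10³ × 3.3⁴)/(8 × 39.0³ × 0.78)
    = 8.18285e+06 / 370151 = 22.11 → 22 coils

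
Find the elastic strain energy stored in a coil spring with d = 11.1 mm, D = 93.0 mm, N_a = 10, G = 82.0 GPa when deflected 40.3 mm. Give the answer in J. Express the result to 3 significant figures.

k = Gd⁴/(8D³N_a) = (82.0×10³)(11.1⁴)/(8·93.0³·10) = 19.345 N/mm
U = ½kδ² = 0.5 × 19.345 × 40.3² = 15709 N·mm = 15.709 J

15.7 J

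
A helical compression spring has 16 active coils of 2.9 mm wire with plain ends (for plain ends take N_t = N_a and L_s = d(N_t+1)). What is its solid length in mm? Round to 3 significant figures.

plain ends: N_t = N_a = 16
L_s = d·(N_t+1) = 2.9 × 17 = 49.3 mm

49.3 mm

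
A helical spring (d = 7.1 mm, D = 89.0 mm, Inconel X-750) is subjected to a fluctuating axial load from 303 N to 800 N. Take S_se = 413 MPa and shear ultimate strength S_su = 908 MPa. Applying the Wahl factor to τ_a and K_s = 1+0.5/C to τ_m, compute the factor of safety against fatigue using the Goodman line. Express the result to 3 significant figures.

C = D/d = 89.0/7.1 = 12.5352; K_W = (4C−1)/(4C−4)+0.615/C = 1.1141; K_s = 1+0.5/C = 1.0399
F_a = (F_max−F_min)/2 = 248.5 N; F_m = (F_max+F_min)/2 = 551.5 N
τ_a = K_W·8F_aD/(πd³) = 1.1141 × 157.36 = 175.31 MPa
τ_m = K_s·8F_mD/(πd³) = 1.0399 × 349.22 = 363.15 MPa
Goodman: 1/n_f = τ_a/S_se + τ_m/S_su = 175.31/413 + 363.15/908 = 0.42447 + 0.39995 = 0.82442
n_f = 1/0.82442 = 1.213

1.21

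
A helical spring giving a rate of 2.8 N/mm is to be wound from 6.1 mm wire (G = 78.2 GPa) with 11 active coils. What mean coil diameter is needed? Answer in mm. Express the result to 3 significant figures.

76.0 mm

D = (Gd⁴/(8N_a·k))^(1/3) = (78.2×10³·6.1⁴/(8·11·2.8))^(1/3)
  = (439426)^(1/3) = 76.0259 mm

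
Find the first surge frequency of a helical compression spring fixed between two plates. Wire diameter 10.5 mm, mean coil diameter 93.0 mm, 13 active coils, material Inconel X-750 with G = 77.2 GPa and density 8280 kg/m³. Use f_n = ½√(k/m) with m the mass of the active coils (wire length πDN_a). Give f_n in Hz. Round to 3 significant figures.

k = Gd⁴/(8D³N_a) = (77.2×10³)(10.5⁴)/(8·93.0³·13) = 11.217 N/mm = 11217 N/m
Wire length L = πDN_a = π·93.0·13 = 3798.2 mm
m = ρ·(πd²/4)·L = 8280 × 86.59×10⁻⁶ m² × 3.7982 m = 2.7232 kg
f_n = ½√(k/m) = 0.5·√(11217/2.7232) = 0.5·√(4119.2) = 32.091 Hz

32.1 Hz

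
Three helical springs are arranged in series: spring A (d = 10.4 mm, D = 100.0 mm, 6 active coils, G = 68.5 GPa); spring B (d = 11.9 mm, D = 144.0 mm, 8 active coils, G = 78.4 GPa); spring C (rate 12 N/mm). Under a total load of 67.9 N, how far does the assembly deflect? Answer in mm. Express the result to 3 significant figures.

k_A = Gd⁴/(8D³N_a) = (68.5×10³)(10.4⁴)/(8·100.0³·6) = 16.695 N/mm
k_B = Gd⁴/(8D³N_a) = (78.4×10³)(11.9⁴)/(8·144.0³·8) = 8.2269 N/mm
Series: 1/k_eq = 1/16.695 + 1/8.2269 + 1/12 = 0.26478; k_eq = 3.7767 N/mm
δ = F/k_eq = 67.9/3.7767 = 17.979 mm

18.0 mm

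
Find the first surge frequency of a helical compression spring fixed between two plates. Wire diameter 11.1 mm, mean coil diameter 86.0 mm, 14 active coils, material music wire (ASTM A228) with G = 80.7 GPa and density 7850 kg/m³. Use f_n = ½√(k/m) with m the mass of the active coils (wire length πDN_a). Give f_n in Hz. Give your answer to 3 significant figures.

38.7 Hz

k = Gd⁴/(8D³N_a) = (80.7×10³)(11.1⁴)/(8·86.0³·14) = 17.197 N/mm = 17197 N/m
Wire length L = πDN_a = π·86.0·14 = 3782.5 mm
m = ρ·(πd²/4)·L = 7850 × 96.769×10⁻⁶ m² × 3.7825 m = 2.8733 kg
f_n = ½√(k/m) = 0.5·√(17197/2.8733) = 0.5·√(5985.1) = 38.682 Hz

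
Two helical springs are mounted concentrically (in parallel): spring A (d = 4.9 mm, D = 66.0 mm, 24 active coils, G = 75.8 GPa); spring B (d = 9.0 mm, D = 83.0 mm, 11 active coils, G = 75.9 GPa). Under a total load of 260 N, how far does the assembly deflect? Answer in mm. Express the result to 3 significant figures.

24.3 mm

k_A = Gd⁴/(8D³N_a) = (75.8×10³)(4.9⁴)/(8·66.0³·24) = 0.79163 N/mm
k_B = Gd⁴/(8D³N_a) = (75.9×10³)(9.0⁴)/(8·83.0³·11) = 9.8968 N/mm
Parallel: k_eq = 0.79163 + 9.8968 = 10.688 N/mm
δ = F/k_eq = 260/10.688 = 24.325 mm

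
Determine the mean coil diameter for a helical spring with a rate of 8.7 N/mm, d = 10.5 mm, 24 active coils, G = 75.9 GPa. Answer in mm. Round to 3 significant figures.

82.0 mm

D = (Gd⁴/(8N_a·k))^(1/3) = (75.9×10³·10.5⁴/(8·24·8.7))^(1/3)
  = (552304)^(1/3) = 82.0464 mm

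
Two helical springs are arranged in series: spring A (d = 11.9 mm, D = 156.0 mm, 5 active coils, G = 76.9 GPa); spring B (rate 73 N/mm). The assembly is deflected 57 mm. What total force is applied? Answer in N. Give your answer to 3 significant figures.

508 N

k_A = Gd⁴/(8D³N_a) = (76.9×10³)(11.9⁴)/(8·156.0³·5) = 10.155 N/mm
Series: 1/k_eq = 1/10.155 + 1/73 = 0.11217; k_eq = 8.9149 N/mm
F = k_eq·δ = 8.9149·57 = 508.15 N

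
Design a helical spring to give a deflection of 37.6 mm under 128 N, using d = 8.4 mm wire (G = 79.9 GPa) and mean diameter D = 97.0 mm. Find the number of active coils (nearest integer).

Required rate k = F/δ = 128/37.6 = 3.4043 N/mm
N_a = Gd⁴/(8D³k) = (79.9×10³ × 8.4⁴)/(8 × 97.0³ × 3.4043)
    = 3.97799e+08 / 2.48558e+07 = 16 → 16 coils

16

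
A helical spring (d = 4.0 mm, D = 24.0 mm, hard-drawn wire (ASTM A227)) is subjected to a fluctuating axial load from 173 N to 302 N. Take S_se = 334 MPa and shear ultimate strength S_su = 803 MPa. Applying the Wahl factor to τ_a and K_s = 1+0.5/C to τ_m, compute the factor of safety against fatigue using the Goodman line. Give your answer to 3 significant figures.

1.86

C = D/d = 24.0/4.0 = 6.0000; K_W = (4C−1)/(4C−4)+0.615/C = 1.2525; K_s = 1+0.5/C = 1.0833
F_a = (F_max−F_min)/2 = 64.5 N; F_m = (F_max+F_min)/2 = 237.5 N
τ_a = K_W·8F_aD/(πd³) = 1.2525 × 61.593 = 77.145 MPa
τ_m = K_s·8F_mD/(πd³) = 1.0833 × 226.8 = 245.7 MPa
Goodman: 1/n_f = τ_a/S_se + τ_m/S_su = 77.145/334 + 245.7/803 = 0.23097 + 0.30597 = 0.53695
n_f = 1/0.53695 = 1.862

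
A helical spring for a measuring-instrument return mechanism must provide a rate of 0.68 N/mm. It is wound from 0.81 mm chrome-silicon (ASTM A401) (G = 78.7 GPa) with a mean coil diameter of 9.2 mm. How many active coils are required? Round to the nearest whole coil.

N_a = Gd⁴/(8D³k) = (78.7×10³ × 0.81⁴)/(8 × 9.2³ × 0.68)
    = 33877.8 / 4236.06 = 7.997 → 8 coils

8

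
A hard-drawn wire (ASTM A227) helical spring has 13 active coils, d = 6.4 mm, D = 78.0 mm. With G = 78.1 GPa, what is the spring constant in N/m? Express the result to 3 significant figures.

2650 N/m

k = Gd⁴/(8D³N_a) = (78.1×10³ × 6.4⁴) / (8 × 78.0³ × 13)
  = 1.3103e+08 / 4.93534e+07 = 2.6549 N/mm = 2654.9 N/m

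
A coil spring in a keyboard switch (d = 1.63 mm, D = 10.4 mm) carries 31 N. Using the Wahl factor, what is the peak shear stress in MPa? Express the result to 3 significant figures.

Spring index C = D/d = 10.4/1.63 = 6.3804
K_W = (4C−1)/(4C−4) + 0.615/C = 24.521/21.521 + 0.0964 = 1.2358
τ₀ = 8FD/(πd³) = 8·31·10.4/(π·1.63³) = 2579.2/13.605 = 189.57 MPa
τ_max = K·τ₀ = 1.2358 × 189.57 = 234.27 MPa

234 MPa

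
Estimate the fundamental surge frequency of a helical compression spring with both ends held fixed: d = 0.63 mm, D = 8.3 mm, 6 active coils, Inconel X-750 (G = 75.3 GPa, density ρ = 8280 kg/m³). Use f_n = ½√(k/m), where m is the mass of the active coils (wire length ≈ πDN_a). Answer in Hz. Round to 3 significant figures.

517 Hz

k = Gd⁴/(8D³N_a) = (75.3×10³)(0.63⁴)/(8·8.3³·6) = 0.4322 N/mm = 432.2 N/m
Wire length L = πDN_a = π·8.3·6 = 156.45 mm
m = ρ·(πd²/4)·L = 8280 × 0.31172×10⁻⁶ m² × 0.15645 m = 0.00040381 kg
f_n = ½√(k/m) = 0.5·√(432.2/0.00040381) = 0.5·√(1.0703e+06) = 517.27 Hz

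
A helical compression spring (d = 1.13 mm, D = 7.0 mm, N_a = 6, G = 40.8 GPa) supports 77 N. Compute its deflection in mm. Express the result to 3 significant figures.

19.1 mm

k = Gd⁴/(8D³N_a) = (40.8×10³)(1.13⁴)/(8·7.0³·6) = 4.0405 N/mm
δ = F/k = 77 / 4.0405 = 19.057 mm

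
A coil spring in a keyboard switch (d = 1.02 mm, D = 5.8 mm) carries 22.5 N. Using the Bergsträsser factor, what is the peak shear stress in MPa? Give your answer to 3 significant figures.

392 MPa

Spring index C = D/d = 5.8/1.02 = 5.6863
K_B = (4C+2)/(4C−3) = 24.745/19.745 = 1.2532
τ₀ = 8FD/(πd³) = 8·22.5·5.8/(π·1.02³) = 1044/3.3339 = 313.15 MPa
τ_max = K·τ₀ = 1.2532 × 313.15 = 392.45 MPa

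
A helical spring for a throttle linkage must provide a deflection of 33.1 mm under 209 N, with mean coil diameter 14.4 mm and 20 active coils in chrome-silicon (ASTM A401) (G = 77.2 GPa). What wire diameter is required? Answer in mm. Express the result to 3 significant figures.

Required rate k = F/δ = 209/33.1 = 6.3142 N/mm
d = (8D³N_a·k / G)^(1/4) = (8·14.4³·20·6.3142 / (77.2×10³))^0.25
  = (39.076)^0.25 = 2.5002 mm

2.50 mm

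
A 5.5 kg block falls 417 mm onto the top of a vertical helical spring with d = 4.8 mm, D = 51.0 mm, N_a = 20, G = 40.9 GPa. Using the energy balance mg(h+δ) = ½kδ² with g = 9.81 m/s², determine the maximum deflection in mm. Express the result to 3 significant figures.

k = Gd⁴/(8D³N_a) = (40.9×10³)(4.8⁴)/(8·51.0³·20) = 1.023 N/mm
W = mg = 5.5 × 9.81 = 53.955 N
½kδ² − Wδ − Wh = 0 → δ = (W + √(W² + 2kWh))/k
δ = (53.955 + √(2911.1 + 46031.5))/1.023 = (53.955 + 221.23)/1.023 = 269.01 mm

269 mm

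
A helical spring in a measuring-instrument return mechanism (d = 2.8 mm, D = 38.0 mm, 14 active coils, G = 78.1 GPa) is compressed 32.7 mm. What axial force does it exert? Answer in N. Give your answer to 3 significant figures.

k = Gd⁴/(8D³N_a) = (78.1×10³)(2.8⁴)/(8·38.0³·14) = 0.78111 N/mm
F = k·δ = 0.78111 × 32.7 = 25.542 N

25.5 N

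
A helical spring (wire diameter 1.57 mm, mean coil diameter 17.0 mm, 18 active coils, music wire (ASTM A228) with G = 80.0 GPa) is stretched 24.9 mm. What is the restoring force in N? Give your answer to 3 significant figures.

17.1 N

k = Gd⁴/(8D³N_a) = (80.0×10³)(1.57⁴)/(8·17.0³·18) = 0.68704 N/mm
F = k·δ = 0.68704 × 24.9 = 17.107 N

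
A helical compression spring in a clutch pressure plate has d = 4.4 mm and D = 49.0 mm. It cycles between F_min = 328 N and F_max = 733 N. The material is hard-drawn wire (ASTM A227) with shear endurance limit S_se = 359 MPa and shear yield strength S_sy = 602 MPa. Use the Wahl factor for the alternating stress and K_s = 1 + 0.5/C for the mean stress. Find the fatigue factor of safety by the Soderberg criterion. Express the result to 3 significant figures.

C = D/d = 49.0/4.4 = 11.1364; K_W = (4C−1)/(4C−4)+0.615/C = 1.1292; K_s = 1+0.5/C = 1.0449
F_a = (F_max−F_min)/2 = 202.5 N; F_m = (F_max+F_min)/2 = 530.5 N
τ_a = K_W·8F_aD/(πd³) = 1.1292 × 296.62 = 334.95 MPa
τ_m = K_s·8F_mD/(πd³) = 1.0449 × 777.08 = 811.97 MPa
Soderberg: 1/n_f = τ_a/S_se + τ_m/S_sy = 334.95/359 + 811.97/602 = 0.93301 + 1.34878 = 2.2818
n_f = 1/2.2818 = 0.4383

0.438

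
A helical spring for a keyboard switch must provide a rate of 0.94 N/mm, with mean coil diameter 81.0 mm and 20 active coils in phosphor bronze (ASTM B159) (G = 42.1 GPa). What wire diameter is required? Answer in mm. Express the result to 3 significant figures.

6.60 mm

d = (8D³N_a·k / G)^(1/4) = (8·81.0³·20·0.94 / (42.1×10³))^0.25
  = (1898.5)^0.25 = 6.6009 mm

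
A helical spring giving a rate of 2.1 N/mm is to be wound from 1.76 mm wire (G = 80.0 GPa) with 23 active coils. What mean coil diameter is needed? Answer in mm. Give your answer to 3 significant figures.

12.6 mm

D = (Gd⁴/(8N_a·k))^(1/3) = (80.0×10³·1.76⁴/(8·23·2.1))^(1/3)
  = (1986.57)^(1/3) = 12.5709 mm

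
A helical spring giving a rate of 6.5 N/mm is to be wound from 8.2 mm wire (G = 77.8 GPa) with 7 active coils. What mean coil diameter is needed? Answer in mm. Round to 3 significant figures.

98.9 mm

D = (Gd⁴/(8N_a·k))^(1/3) = (77.8×10³·8.2⁴/(8·7·6.5))^(1/3)
  = (966348)^(1/3) = 98.8654 mm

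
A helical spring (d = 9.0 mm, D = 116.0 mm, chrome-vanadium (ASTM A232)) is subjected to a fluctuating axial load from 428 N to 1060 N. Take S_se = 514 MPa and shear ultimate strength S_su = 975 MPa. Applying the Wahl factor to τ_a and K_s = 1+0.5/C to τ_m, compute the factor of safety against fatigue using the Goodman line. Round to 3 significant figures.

1.67

C = D/d = 116.0/9.0 = 12.8889; K_W = (4C−1)/(4C−4)+0.615/C = 1.1108; K_s = 1+0.5/C = 1.0388
F_a = (F_max−F_min)/2 = 316 N; F_m = (F_max+F_min)/2 = 744 N
τ_a = K_W·8F_aD/(πd³) = 1.1108 × 128.04 = 142.23 MPa
τ_m = K_s·8F_mD/(πd³) = 1.0388 × 301.47 = 313.16 MPa
Goodman: 1/n_f = τ_a/S_se + τ_m/S_su = 142.23/514 + 313.16/975 = 0.27671 + 0.32119 = 0.59791
n_f = 1/0.59791 = 1.672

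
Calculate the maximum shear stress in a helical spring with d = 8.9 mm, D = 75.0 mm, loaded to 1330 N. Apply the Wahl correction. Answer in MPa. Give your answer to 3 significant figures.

Spring index C = D/d = 75.0/8.9 = 8.4270
K_W = (4C−1)/(4C−4) + 0.615/C = 32.708/29.708 + 0.0730 = 1.1740
τ₀ = 8FD/(πd³) = 8·1330·75.0/(π·8.9³) = 798000/2214.7 = 360.32 MPa
τ_max = K·τ₀ = 1.1740 × 360.32 = 423 MPa

423 MPa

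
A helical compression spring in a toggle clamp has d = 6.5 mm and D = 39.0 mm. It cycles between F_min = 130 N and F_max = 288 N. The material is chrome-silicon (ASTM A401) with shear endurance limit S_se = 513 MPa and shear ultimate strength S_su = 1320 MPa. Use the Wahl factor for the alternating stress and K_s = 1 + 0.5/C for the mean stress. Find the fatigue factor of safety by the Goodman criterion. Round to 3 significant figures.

C = D/d = 39.0/6.5 = 6.0000; K_W = (4C−1)/(4C−4)+0.615/C = 1.2525; K_s = 1+0.5/C = 1.0833
F_a = (F_max−F_min)/2 = 79 N; F_m = (F_max+F_min)/2 = 209 N
τ_a = K_W·8F_aD/(πd³) = 1.2525 × 28.569 = 35.782 MPa
τ_m = K_s·8F_mD/(πd³) = 1.0833 × 75.581 = 81.879 MPa
Goodman: 1/n_f = τ_a/S_se + τ_m/S_su = 35.782/513 + 81.879/1320 = 0.06975 + 0.06203 = 0.13178
n_f = 1/0.13178 = 7.588

7.59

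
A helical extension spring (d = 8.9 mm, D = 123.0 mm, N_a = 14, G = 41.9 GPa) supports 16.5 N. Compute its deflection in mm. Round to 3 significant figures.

k = Gd⁴/(8D³N_a) = (41.9×10³)(8.9⁴)/(8·123.0³·14) = 1.2614 N/mm
δ = F/k = 16.5 / 1.2614 = 13.081 mm

13.1 mm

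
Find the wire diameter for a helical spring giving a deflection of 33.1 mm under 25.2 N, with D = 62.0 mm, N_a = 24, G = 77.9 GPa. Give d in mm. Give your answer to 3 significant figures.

Required rate k = F/δ = 25.2/33.1 = 0.76133 N/mm
d = (8D³N_a·k / G)^(1/4) = (8·62.0³·24·0.76133 / (77.9×10³))^0.25
  = (447.21)^0.25 = 4.5986 mm

4.60 mm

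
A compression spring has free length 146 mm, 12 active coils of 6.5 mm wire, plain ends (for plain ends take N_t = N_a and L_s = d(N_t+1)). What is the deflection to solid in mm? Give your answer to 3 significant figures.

N_t = 12; L_s = 6.5·13 = 84.5 mm
δ_solid = L₀ − L_s = 146 − 84.5 = 61.5 mm

61.5 mm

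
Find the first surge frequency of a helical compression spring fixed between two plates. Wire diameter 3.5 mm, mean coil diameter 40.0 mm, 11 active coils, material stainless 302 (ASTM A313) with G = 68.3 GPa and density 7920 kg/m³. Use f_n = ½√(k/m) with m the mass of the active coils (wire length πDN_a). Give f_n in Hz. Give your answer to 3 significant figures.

k = Gd⁴/(8D³N_a) = (68.3×10³)(3.5⁴)/(8·40.0³·11) = 1.8198 N/mm = 1819.8 N/m
Wire length L = πDN_a = π·40.0·11 = 1382.3 mm
m = ρ·(πd²/4)·L = 7920 × 9.6211×10⁻⁶ m² × 1.3823 m = 0.10533 kg
f_n = ½√(k/m) = 0.5·√(1819.8/0.10533) = 0.5·√(17277) = 65.722 Hz

65.7 Hz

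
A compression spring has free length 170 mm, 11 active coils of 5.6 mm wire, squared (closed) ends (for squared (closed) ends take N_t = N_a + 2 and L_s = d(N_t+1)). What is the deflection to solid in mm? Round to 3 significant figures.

N_t = 13; L_s = 5.6·14 = 78.4 mm
δ_solid = L₀ − L_s = 170 − 78.4 = 91.6 mm

91.6 mm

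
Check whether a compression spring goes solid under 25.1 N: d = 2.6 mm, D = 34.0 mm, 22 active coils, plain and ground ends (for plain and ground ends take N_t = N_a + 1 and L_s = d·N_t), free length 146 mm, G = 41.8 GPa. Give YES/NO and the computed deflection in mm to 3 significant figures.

YES, δ = 90.9 mm

k = Gd⁴/(8D³N_a) = (41.8×10³)(2.6⁴)/(8·34.0³·22) = 0.27613 N/mm
N_t = 23; L_s = 2.6·23 = 59.8 mm; δ_solid = L₀ − L_s = 146 − 59.8 = 86.2 mm
δ = F/k = 25.1/0.27613 = 90.898 mm
δ ≥ δ_solid → spring goes solid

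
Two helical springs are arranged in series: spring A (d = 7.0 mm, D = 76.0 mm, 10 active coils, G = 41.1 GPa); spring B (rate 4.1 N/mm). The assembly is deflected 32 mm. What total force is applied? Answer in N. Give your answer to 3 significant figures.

53.4 N

k_A = Gd⁴/(8D³N_a) = (41.1×10³)(7.0⁴)/(8·76.0³·10) = 2.81 N/mm
Series: 1/k_eq = 1/2.81 + 1/4.1 = 0.59978; k_eq = 1.6673 N/mm
F = k_eq·δ = 1.6673·32 = 53.353 N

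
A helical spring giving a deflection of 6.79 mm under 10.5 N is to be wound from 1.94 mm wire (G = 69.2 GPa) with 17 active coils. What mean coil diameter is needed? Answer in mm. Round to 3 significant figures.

Required rate k = F/δ = 10.5/6.79 = 1.5464 N/mm
D = (Gd⁴/(8N_a·k))^(1/3) = (69.2×10³·1.94⁴/(8·17·1.5464))^(1/3)
  = (4660.74)^(1/3) = 16.7039 mm

16.7 mm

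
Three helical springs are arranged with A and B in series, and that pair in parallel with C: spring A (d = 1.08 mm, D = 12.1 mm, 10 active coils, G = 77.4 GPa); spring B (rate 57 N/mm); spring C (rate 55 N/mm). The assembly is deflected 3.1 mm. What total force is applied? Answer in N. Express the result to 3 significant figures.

173 N

k_A = Gd⁴/(8D³N_a) = (77.4×10³)(1.08⁴)/(8·12.1³·10) = 0.743 N/mm
Springs A,B series: k_AB = 1/(1/0.743+1/57) = 0.73344 N/mm; parallel with C: k_eq = 0.73344+55 = 55.733 N/mm
F = k_eq·δ = 55.733·3.1 = 172.77 N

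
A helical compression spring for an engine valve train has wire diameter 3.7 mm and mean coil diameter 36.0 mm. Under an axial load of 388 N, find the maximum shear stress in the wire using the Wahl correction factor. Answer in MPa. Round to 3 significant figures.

807 MPa

Spring index C = D/d = 36.0/3.7 = 9.7297
K_W = (4C−1)/(4C−4) + 0.615/C = 37.919/34.919 + 0.0632 = 1.1491
τ₀ = 8FD/(πd³) = 8·388·36.0/(π·3.7³) = 111744/159.13 = 702.21 MPa
τ_max = K·τ₀ = 1.1491 × 702.21 = 806.93 MPa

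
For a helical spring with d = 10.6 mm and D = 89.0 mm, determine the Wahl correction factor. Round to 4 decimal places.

1.1747

C = D/d = 89.0/10.6 = 8.3962
K_W = (4C−1)/(4C−4) + 0.615/C = 32.585/29.585 + 0.0732 = 1.1747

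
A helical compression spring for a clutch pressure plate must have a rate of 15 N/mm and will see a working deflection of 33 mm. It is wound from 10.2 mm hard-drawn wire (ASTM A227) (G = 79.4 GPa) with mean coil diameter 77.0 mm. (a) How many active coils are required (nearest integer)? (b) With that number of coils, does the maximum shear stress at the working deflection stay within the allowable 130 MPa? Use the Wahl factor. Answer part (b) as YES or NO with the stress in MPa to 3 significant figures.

N_a = Gd⁴/(8D³k) = (79.4×10³)(10.2⁴)/(8·77.0³·15) = 15.69 → N_a = 16
Actual rate k = Gd⁴/(8D³·16) = 14.708 N/mm
Working load F = kδ = 14.708·33 = 485.35 N
C = 77.0/10.2 = 7.5490; K_W = (4C−1)/(4C−4)+0.615/C = 1.1960
τ_max = K_W·8FD/(πd³) = 1.1960·89.677 = 107.25 MPa
τ_max ≤ 130 MPa → acceptable

(a) 16 coils; (b) YES, τ_max = 107 MPa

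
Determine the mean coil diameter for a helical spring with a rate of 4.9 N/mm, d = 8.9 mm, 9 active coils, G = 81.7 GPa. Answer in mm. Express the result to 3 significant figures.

113 mm

D = (Gd⁴/(8N_a·k))^(1/3) = (81.7×10³·8.9⁴/(8·9·4.9))^(1/3)
  = (1.45296e+06)^(1/3) = 113.2621 mm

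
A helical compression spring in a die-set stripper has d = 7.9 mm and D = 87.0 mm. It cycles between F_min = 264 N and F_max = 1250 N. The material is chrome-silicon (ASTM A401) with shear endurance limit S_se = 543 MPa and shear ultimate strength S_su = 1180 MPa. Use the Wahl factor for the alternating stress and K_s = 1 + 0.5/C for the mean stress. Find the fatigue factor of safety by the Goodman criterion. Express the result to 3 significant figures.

C = D/d = 87.0/7.9 = 11.0127; K_W = (4C−1)/(4C−4)+0.615/C = 1.1308; K_s = 1+0.5/C = 1.0454
F_a = (F_max−F_min)/2 = 493 N; F_m = (F_max+F_min)/2 = 757 N
τ_a = K_W·8F_aD/(πd³) = 1.1308 × 221.53 = 250.49 MPa
τ_m = K_s·8F_mD/(πd³) = 1.0454 × 340.15 = 355.6 MPa
Goodman: 1/n_f = τ_a/S_se + τ_m/S_su = 250.49/543 + 355.6/1180 = 0.46131 + 0.30135 = 0.76266
n_f = 1/0.76266 = 1.311

1.31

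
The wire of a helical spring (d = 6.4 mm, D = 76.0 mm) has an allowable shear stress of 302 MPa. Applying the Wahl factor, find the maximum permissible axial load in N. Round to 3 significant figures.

C = D/d = 76.0/6.4 = 11.8750
K_W = (4C−1)/(4C−4) + 0.615/C = 46.500/43.500 + 0.0518 = 1.1208
τ_max = K·8FD/(πd³) → F_max = τ_allow·πd³/(8DK)
F_max = 302·π·6.4³/(8·76.0·1.1208) = 2.4871e+05/681.42 = 364.99 N

365 N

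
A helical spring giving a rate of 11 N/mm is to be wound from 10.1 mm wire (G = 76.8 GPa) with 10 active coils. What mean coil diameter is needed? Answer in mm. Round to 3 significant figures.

96.8 mm

D = (Gd⁴/(8N_a·k))^(1/3) = (76.8×10³·10.1⁴/(8·10·11))^(1/3)
  = (908163)^(1/3) = 96.8400 mm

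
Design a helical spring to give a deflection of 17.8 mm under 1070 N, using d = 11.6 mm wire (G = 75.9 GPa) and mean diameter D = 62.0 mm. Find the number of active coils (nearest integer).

Required rate k = F/δ = 1070/17.8 = 60.112 N/mm
N_a = Gd⁴/(8D³k) = (75.9×10³ × 11.6⁴)/(8 × 62.0³ × 60.112)
    = 1.37428e+09 / 1.14612e+08 = 11.99 → 12 coils

12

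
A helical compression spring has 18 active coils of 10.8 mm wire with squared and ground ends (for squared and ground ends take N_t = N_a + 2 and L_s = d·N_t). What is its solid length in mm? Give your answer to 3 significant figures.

squared and ground ends: N_t = N_a + 2 = 18 + 2 = 20
L_s = d·N_t = 10.8 × 20 = 216 mm

216 mm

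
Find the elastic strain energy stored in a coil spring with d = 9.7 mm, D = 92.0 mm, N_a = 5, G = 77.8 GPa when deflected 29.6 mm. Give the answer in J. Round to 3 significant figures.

9.69 J

k = Gd⁴/(8D³N_a) = (77.8×10³)(9.7⁴)/(8·92.0³·5) = 22.113 N/mm
U = ½kδ² = 0.5 × 22.113 × 29.6² = 9687.2 N·mm = 9.6872 J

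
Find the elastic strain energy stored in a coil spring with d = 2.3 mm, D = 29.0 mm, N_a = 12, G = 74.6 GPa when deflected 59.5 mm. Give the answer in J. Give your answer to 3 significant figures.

1.58 J

k = Gd⁴/(8D³N_a) = (74.6×10³)(2.3⁴)/(8·29.0³·12) = 0.89163 N/mm
U = ½kδ² = 0.5 × 0.89163 × 59.5² = 1578.3 N·mm = 1.5783 J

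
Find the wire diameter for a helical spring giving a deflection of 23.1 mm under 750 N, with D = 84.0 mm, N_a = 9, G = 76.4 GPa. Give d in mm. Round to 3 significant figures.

11.6 mm

Required rate k = F/δ = 750/23.1 = 32.468 N/mm
d = (8D³N_a·k / G)^(1/4) = (8·84.0³·9·32.468 / (76.4×10³))^0.25
  = (18135)^0.25 = 11.6046 mm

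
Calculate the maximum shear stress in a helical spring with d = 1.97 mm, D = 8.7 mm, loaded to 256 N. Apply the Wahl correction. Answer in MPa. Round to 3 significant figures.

Spring index C = D/d = 8.7/1.97 = 4.4162
K_W = (4C−1)/(4C−4) + 0.615/C = 16.665/13.665 + 0.1393 = 1.3588
τ₀ = 8FD/(πd³) = 8·256·8.7/(π·1.97³) = 17817.6/24.019 = 741.82 MPa
τ_max = K·τ₀ = 1.3588 × 741.82 = 1008 MPa

1010 MPa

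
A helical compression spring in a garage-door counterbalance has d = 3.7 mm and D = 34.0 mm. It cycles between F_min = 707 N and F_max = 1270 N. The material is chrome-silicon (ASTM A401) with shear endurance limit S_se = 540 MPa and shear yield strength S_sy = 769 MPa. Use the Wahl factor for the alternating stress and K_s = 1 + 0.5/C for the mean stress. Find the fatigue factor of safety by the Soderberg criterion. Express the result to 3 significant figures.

C = D/d = 34.0/3.7 = 9.1892; K_W = (4C−1)/(4C−4)+0.615/C = 1.1585; K_s = 1+0.5/C = 1.0544
F_a = (F_max−F_min)/2 = 281.5 N; F_m = (F_max+F_min)/2 = 988.5 N
τ_a = K_W·8F_aD/(πd³) = 1.1585 × 481.16 = 557.43 MPa
τ_m = K_s·8F_mD/(πd³) = 1.0544 × 1689.6 = 1781.6 MPa
Soderberg: 1/n_f = τ_a/S_se + τ_m/S_sy = 557.43/540 + 1781.6/769 = 1.03228 + 2.31672 = 3.349
n_f = 1/3.349 = 0.2986

0.299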